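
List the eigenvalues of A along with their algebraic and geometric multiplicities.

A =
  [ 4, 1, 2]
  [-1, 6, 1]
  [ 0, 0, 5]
λ = 5: alg = 3, geom = 1

Step 1 — factor the characteristic polynomial to read off the algebraic multiplicities:
  χ_A(x) = (x - 5)^3

Step 2 — compute geometric multiplicities via the rank-nullity identity g(λ) = n − rank(A − λI):
  rank(A − (5)·I) = 2, so dim ker(A − (5)·I) = n − 2 = 1

Summary:
  λ = 5: algebraic multiplicity = 3, geometric multiplicity = 1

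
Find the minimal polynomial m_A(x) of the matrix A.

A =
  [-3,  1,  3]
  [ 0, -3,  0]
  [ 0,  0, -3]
x^2 + 6*x + 9

The characteristic polynomial is χ_A(x) = (x + 3)^3, so the eigenvalues are known. The minimal polynomial is
  m_A(x) = Π_λ (x − λ)^{k_λ}
where k_λ is the size of the *largest* Jordan block for λ (equivalently, the smallest k with (A − λI)^k v = 0 for every generalised eigenvector v of λ).

  λ = -3: largest Jordan block has size 2, contributing (x + 3)^2

So m_A(x) = (x + 3)^2 = x^2 + 6*x + 9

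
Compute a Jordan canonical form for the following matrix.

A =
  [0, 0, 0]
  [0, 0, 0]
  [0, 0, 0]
J_1(0) ⊕ J_1(0) ⊕ J_1(0)

The characteristic polynomial is
  det(x·I − A) = x^3

Eigenvalues and multiplicities (the geometric multiplicity of λ is n − rank(A − λI), which equals the number of Jordan blocks for λ):
  λ = 0: algebraic multiplicity = 3, geometric multiplicity = 3

Determining the block sizes for each eigenvalue:
  λ = 0: gm = am = 3, so every block has size 1 → block sizes [1, 1, 1]

Assembling the blocks gives a Jordan form
J =
  [0, 0, 0]
  [0, 0, 0]
  [0, 0, 0]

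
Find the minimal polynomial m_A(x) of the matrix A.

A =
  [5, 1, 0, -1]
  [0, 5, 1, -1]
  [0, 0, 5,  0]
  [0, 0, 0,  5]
x^3 - 15*x^2 + 75*x - 125

The characteristic polynomial is χ_A(x) = (x - 5)^4, so the eigenvalues are known. The minimal polynomial is
  m_A(x) = Π_λ (x − λ)^{k_λ}
where k_λ is the size of the *largest* Jordan block for λ (equivalently, the smallest k with (A − λI)^k v = 0 for every generalised eigenvector v of λ).

  λ = 5: largest Jordan block has size 3, contributing (x − 5)^3

So m_A(x) = (x - 5)^3 = x^3 - 15*x^2 + 75*x - 125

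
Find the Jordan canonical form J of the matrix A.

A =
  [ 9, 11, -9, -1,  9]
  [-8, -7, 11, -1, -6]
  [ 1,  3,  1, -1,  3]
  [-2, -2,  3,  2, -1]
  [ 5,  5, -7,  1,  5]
J_3(2) ⊕ J_2(2)

The characteristic polynomial is
  det(x·I − A) = x^5 - 10*x^4 + 40*x^3 - 80*x^2 + 80*x - 32 = (x - 2)^5

Eigenvalues and multiplicities (the geometric multiplicity of λ is n − rank(A − λI), which equals the number of Jordan blocks for λ):
  λ = 2: algebraic multiplicity = 5, geometric multiplicity = 2

Determining the block sizes for each eigenvalue:
  λ = 2: with am = 5 and gm = 2, the partition is not yet determined (e.g. several partitions of 5 into 2 parts exist). Let N = A − (2)·I. Computing rank(N^1) = 3, rank(N^2) = 1, rank(N^3) = 0; the number of blocks of size ≥ j is rank(N^{j−1}) − rank(N^j), giving [2, 2, 1]. So we have 1 block(s) of size 3, 1 block(s) of size 2 → block sizes [3, 2]

Assembling the blocks gives a Jordan form
J =
  [2, 1, 0, 0, 0]
  [0, 2, 1, 0, 0]
  [0, 0, 2, 0, 0]
  [0, 0, 0, 2, 1]
  [0, 0, 0, 0, 2]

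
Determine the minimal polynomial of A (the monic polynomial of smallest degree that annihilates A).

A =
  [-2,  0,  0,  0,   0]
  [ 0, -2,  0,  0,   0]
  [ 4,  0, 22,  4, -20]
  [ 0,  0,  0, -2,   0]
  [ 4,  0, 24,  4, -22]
x^2 - 4

The characteristic polynomial is χ_A(x) = (x - 2)*(x + 2)^4, so the eigenvalues are known. The minimal polynomial is
  m_A(x) = Π_λ (x − λ)^{k_λ}
where k_λ is the size of the *largest* Jordan block for λ (equivalently, the smallest k with (A − λI)^k v = 0 for every generalised eigenvector v of λ).

  λ = -2: largest Jordan block has size 1, contributing (x + 2)
  λ = 2: largest Jordan block has size 1, contributing (x − 2)

So m_A(x) = (x - 2)*(x + 2) = x^2 - 4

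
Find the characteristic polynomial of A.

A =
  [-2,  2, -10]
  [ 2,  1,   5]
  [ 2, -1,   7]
x^3 - 6*x^2 + 12*x - 8

Expanding det(x·I − A) (e.g. by cofactor expansion or by noting that A is similar to its Jordan form J, which has the same characteristic polynomial as A) gives
  χ_A(x) = x^3 - 6*x^2 + 12*x - 8
which factors as (x - 2)^3. The eigenvalues (with algebraic multiplicities) are λ = 2 with multiplicity 3.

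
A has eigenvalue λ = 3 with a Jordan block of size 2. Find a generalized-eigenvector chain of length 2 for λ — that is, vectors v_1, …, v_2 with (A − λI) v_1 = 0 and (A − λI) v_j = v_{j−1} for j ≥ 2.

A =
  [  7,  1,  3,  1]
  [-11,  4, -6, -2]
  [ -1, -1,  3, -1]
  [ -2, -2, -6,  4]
A Jordan chain for λ = 3 of length 2:
v_1 = (1, 1, -1, -2)ᵀ
v_2 = (0, 1, 0, 0)ᵀ

Let N = A − (3)·I. We want v_2 with N^2 v_2 = 0 but N^1 v_2 ≠ 0; then v_{j-1} := N · v_j for j = 2, …, 2.

Pick v_2 = (0, 1, 0, 0)ᵀ.
Then v_1 = N · v_2 = (1, 1, -1, -2)ᵀ.

Sanity check: (A − (3)·I) v_1 = (0, 0, 0, 0)ᵀ = 0. ✓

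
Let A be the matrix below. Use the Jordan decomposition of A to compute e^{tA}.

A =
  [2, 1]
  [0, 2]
e^{tA} =
  [exp(2*t), t*exp(2*t)]
  [0, exp(2*t)]

Strategy: write A = P · J · P⁻¹ where J is a Jordan canonical form, so e^{tA} = P · e^{tJ} · P⁻¹, and e^{tJ} can be computed block-by-block.

A has Jordan form
J =
  [2, 1]
  [0, 2]
(up to reordering of blocks).

Per-block formulas:
  For a 2×2 Jordan block J_2(2): exp(t · J_2(2)) = e^(2t)·(I + t·N), where N is the 2×2 nilpotent shift.

After assembling e^{tJ} and conjugating by P, we get:

e^{tA} =
  [exp(2*t), t*exp(2*t)]
  [0, exp(2*t)]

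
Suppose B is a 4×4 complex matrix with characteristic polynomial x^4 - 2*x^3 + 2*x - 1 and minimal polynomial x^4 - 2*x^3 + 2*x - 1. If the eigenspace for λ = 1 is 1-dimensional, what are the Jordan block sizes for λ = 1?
Block sizes for λ = 1: [3]

Step 1 — from the characteristic polynomial, algebraic multiplicity of λ = 1 is 3. From dim ker(B − (1)·I) = 1, there are exactly 1 Jordan blocks for λ = 1.
Step 2 — from the minimal polynomial, the factor (x − 1)^3 tells us the largest block for λ = 1 has size 3.
Step 3 — with total size 3, 1 blocks, and largest block 3, the block sizes (in nonincreasing order) are [3].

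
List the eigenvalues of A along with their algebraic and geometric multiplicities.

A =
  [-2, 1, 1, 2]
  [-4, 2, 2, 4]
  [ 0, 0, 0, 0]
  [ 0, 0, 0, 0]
λ = 0: alg = 4, geom = 3

Step 1 — factor the characteristic polynomial to read off the algebraic multiplicities:
  χ_A(x) = x^4

Step 2 — compute geometric multiplicities via the rank-nullity identity g(λ) = n − rank(A − λI):
  rank(A − (0)·I) = 1, so dim ker(A − (0)·I) = n − 1 = 3

Summary:
  λ = 0: algebraic multiplicity = 4, geometric multiplicity = 3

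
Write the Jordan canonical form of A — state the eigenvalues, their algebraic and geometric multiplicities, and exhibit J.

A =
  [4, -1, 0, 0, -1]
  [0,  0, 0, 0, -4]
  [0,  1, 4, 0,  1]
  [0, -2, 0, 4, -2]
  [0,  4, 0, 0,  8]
J_2(4) ⊕ J_1(4) ⊕ J_1(4) ⊕ J_1(4)

The characteristic polynomial is
  det(x·I − A) = x^5 - 20*x^4 + 160*x^3 - 640*x^2 + 1280*x - 1024 = (x - 4)^5

Eigenvalues and multiplicities (the geometric multiplicity of λ is n − rank(A − λI), which equals the number of Jordan blocks for λ):
  λ = 4: algebraic multiplicity = 5, geometric multiplicity = 4

Determining the block sizes for each eigenvalue:
  λ = 4: 4 blocks summing to 5 forces exactly one block of size 2 and the rest size 1 → block sizes [2, 1, 1, 1]

Assembling the blocks gives a Jordan form
J =
  [4, 1, 0, 0, 0]
  [0, 4, 0, 0, 0]
  [0, 0, 4, 0, 0]
  [0, 0, 0, 4, 0]
  [0, 0, 0, 0, 4]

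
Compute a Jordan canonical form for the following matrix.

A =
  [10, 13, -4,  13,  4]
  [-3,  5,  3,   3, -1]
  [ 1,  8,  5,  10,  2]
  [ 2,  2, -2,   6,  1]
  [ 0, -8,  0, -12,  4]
J_3(6) ⊕ J_2(6)

The characteristic polynomial is
  det(x·I − A) = x^5 - 30*x^4 + 360*x^3 - 2160*x^2 + 6480*x - 7776 = (x - 6)^5

Eigenvalues and multiplicities (the geometric multiplicity of λ is n − rank(A − λI), which equals the number of Jordan blocks for λ):
  λ = 6: algebraic multiplicity = 5, geometric multiplicity = 2

Determining the block sizes for each eigenvalue:
  λ = 6: with am = 5 and gm = 2, the partition is not yet determined (e.g. several partitions of 5 into 2 parts exist). Let N = A − (6)·I. Computing rank(N^1) = 3, rank(N^2) = 1, rank(N^3) = 0; the number of blocks of size ≥ j is rank(N^{j−1}) − rank(N^j), giving [2, 2, 1]. So we have 1 block(s) of size 3, 1 block(s) of size 2 → block sizes [3, 2]

Assembling the blocks gives a Jordan form
J =
  [6, 1, 0, 0, 0]
  [0, 6, 1, 0, 0]
  [0, 0, 6, 0, 0]
  [0, 0, 0, 6, 1]
  [0, 0, 0, 0, 6]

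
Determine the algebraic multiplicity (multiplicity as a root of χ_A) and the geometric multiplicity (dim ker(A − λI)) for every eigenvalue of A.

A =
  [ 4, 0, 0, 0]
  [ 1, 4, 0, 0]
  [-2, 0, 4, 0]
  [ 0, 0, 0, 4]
λ = 4: alg = 4, geom = 3

Step 1 — factor the characteristic polynomial to read off the algebraic multiplicities:
  χ_A(x) = (x - 4)^4

Step 2 — compute geometric multiplicities via the rank-nullity identity g(λ) = n − rank(A − λI):
  rank(A − (4)·I) = 1, so dim ker(A − (4)·I) = n − 1 = 3

Summary:
  λ = 4: algebraic multiplicity = 4, geometric multiplicity = 3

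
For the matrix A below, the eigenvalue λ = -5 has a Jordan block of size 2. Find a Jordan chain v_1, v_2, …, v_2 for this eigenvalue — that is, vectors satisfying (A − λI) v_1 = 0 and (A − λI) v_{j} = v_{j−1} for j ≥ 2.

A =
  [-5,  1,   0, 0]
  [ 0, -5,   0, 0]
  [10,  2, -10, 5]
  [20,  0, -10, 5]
A Jordan chain for λ = -5 of length 2:
v_1 = (1, 0, 2, 0)ᵀ
v_2 = (0, 1, 0, 0)ᵀ

Let N = A − (-5)·I. We want v_2 with N^2 v_2 = 0 but N^1 v_2 ≠ 0; then v_{j-1} := N · v_j for j = 2, …, 2.

Pick v_2 = (0, 1, 0, 0)ᵀ.
Then v_1 = N · v_2 = (1, 0, 2, 0)ᵀ.

Sanity check: (A − (-5)·I) v_1 = (0, 0, 0, 0)ᵀ = 0. ✓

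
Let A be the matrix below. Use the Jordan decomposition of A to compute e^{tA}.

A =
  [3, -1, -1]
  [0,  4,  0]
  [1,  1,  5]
e^{tA} =
  [-t*exp(4*t) + exp(4*t), -t*exp(4*t), -t*exp(4*t)]
  [0, exp(4*t), 0]
  [t*exp(4*t), t*exp(4*t), t*exp(4*t) + exp(4*t)]

Strategy: write A = P · J · P⁻¹ where J is a Jordan canonical form, so e^{tA} = P · e^{tJ} · P⁻¹, and e^{tJ} can be computed block-by-block.

A has Jordan form
J =
  [4, 1, 0]
  [0, 4, 0]
  [0, 0, 4]
(up to reordering of blocks).

Per-block formulas:
  For a 2×2 Jordan block J_2(4): exp(t · J_2(4)) = e^(4t)·(I + t·N), where N is the 2×2 nilpotent shift.
  For a 1×1 block at λ = 4: exp(t · [4]) = [e^(4t)].

After assembling e^{tJ} and conjugating by P, we get:

e^{tA} =
  [-t*exp(4*t) + exp(4*t), -t*exp(4*t), -t*exp(4*t)]
  [0, exp(4*t), 0]
  [t*exp(4*t), t*exp(4*t), t*exp(4*t) + exp(4*t)]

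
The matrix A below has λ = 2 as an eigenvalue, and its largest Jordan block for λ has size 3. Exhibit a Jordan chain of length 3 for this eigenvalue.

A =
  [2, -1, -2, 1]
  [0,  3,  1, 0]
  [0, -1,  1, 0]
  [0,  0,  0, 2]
A Jordan chain for λ = 2 of length 3:
v_1 = (1, 0, 0, 0)ᵀ
v_2 = (-1, 1, -1, 0)ᵀ
v_3 = (0, 1, 0, 0)ᵀ

Let N = A − (2)·I. We want v_3 with N^3 v_3 = 0 but N^2 v_3 ≠ 0; then v_{j-1} := N · v_j for j = 3, …, 2.

Pick v_3 = (0, 1, 0, 0)ᵀ.
Then v_2 = N · v_3 = (-1, 1, -1, 0)ᵀ.
Then v_1 = N · v_2 = (1, 0, 0, 0)ᵀ.

Sanity check: (A − (2)·I) v_1 = (0, 0, 0, 0)ᵀ = 0. ✓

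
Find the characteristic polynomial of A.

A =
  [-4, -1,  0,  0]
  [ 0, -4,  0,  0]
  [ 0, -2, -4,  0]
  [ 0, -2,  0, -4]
x^4 + 16*x^3 + 96*x^2 + 256*x + 256

Expanding det(x·I − A) (e.g. by cofactor expansion or by noting that A is similar to its Jordan form J, which has the same characteristic polynomial as A) gives
  χ_A(x) = x^4 + 16*x^3 + 96*x^2 + 256*x + 256
which factors as (x + 4)^4. The eigenvalues (with algebraic multiplicities) are λ = -4 with multiplicity 4.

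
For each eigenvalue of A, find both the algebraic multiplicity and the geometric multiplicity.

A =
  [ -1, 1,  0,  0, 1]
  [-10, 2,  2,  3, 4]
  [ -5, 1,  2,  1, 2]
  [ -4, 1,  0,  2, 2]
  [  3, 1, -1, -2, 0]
λ = 1: alg = 5, geom = 2

Step 1 — factor the characteristic polynomial to read off the algebraic multiplicities:
  χ_A(x) = (x - 1)^5

Step 2 — compute geometric multiplicities via the rank-nullity identity g(λ) = n − rank(A − λI):
  rank(A − (1)·I) = 3, so dim ker(A − (1)·I) = n − 3 = 2

Summary:
  λ = 1: algebraic multiplicity = 5, geometric multiplicity = 2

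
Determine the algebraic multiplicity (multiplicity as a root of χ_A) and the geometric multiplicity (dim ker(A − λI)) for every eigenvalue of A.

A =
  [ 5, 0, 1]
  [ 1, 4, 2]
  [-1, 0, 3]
λ = 4: alg = 3, geom = 1

Step 1 — factor the characteristic polynomial to read off the algebraic multiplicities:
  χ_A(x) = (x - 4)^3

Step 2 — compute geometric multiplicities via the rank-nullity identity g(λ) = n − rank(A − λI):
  rank(A − (4)·I) = 2, so dim ker(A − (4)·I) = n − 2 = 1

Summary:
  λ = 4: algebraic multiplicity = 3, geometric multiplicity = 1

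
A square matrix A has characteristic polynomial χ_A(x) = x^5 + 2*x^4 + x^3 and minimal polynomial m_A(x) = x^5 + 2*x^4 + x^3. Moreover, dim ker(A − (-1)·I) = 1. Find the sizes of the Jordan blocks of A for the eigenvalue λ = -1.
Block sizes for λ = -1: [2]

Step 1 — from the characteristic polynomial, algebraic multiplicity of λ = -1 is 2. From dim ker(A − (-1)·I) = 1, there are exactly 1 Jordan blocks for λ = -1.
Step 2 — from the minimal polynomial, the factor (x + 1)^2 tells us the largest block for λ = -1 has size 2.
Step 3 — with total size 2, 1 blocks, and largest block 2, the block sizes (in nonincreasing order) are [2].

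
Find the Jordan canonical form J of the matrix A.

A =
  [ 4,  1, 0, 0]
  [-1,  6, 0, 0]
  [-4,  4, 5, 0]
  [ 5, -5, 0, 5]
J_2(5) ⊕ J_1(5) ⊕ J_1(5)

The characteristic polynomial is
  det(x·I − A) = x^4 - 20*x^3 + 150*x^2 - 500*x + 625 = (x - 5)^4

Eigenvalues and multiplicities (the geometric multiplicity of λ is n − rank(A − λI), which equals the number of Jordan blocks for λ):
  λ = 5: algebraic multiplicity = 4, geometric multiplicity = 3

Determining the block sizes for each eigenvalue:
  λ = 5: 3 blocks summing to 4 forces exactly one block of size 2 and the rest size 1 → block sizes [2, 1, 1]

Assembling the blocks gives a Jordan form
J =
  [5, 1, 0, 0]
  [0, 5, 0, 0]
  [0, 0, 5, 0]
  [0, 0, 0, 5]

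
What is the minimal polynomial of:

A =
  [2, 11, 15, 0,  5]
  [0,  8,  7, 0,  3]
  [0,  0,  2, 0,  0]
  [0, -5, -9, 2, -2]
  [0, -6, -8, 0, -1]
x^4 - 11*x^3 + 42*x^2 - 68*x + 40

The characteristic polynomial is χ_A(x) = (x - 5)*(x - 2)^4, so the eigenvalues are known. The minimal polynomial is
  m_A(x) = Π_λ (x − λ)^{k_λ}
where k_λ is the size of the *largest* Jordan block for λ (equivalently, the smallest k with (A − λI)^k v = 0 for every generalised eigenvector v of λ).

  λ = 2: largest Jordan block has size 3, contributing (x − 2)^3
  λ = 5: largest Jordan block has size 1, contributing (x − 5)

So m_A(x) = (x - 5)*(x - 2)^3 = x^4 - 11*x^3 + 42*x^2 - 68*x + 40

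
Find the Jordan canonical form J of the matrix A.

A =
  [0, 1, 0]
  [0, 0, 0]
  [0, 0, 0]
J_2(0) ⊕ J_1(0)

The characteristic polynomial is
  det(x·I − A) = x^3

Eigenvalues and multiplicities (the geometric multiplicity of λ is n − rank(A − λI), which equals the number of Jordan blocks for λ):
  λ = 0: algebraic multiplicity = 3, geometric multiplicity = 2

Determining the block sizes for each eigenvalue:
  λ = 0: 2 blocks summing to 3 forces exactly one block of size 2 and the rest size 1 → block sizes [2, 1]

Assembling the blocks gives a Jordan form
J =
  [0, 1, 0]
  [0, 0, 0]
  [0, 0, 0]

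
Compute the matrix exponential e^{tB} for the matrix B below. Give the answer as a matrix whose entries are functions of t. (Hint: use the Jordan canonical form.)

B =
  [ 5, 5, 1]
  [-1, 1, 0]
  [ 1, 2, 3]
e^{tB} =
  [2*t*exp(3*t) + exp(3*t), t^2*exp(3*t) + 5*t*exp(3*t), t^2*exp(3*t) + t*exp(3*t)]
  [-t*exp(3*t), -t^2*exp(3*t)/2 - 2*t*exp(3*t) + exp(3*t), -t^2*exp(3*t)/2]
  [t*exp(3*t), t^2*exp(3*t)/2 + 2*t*exp(3*t), t^2*exp(3*t)/2 + exp(3*t)]

Strategy: write B = P · J · P⁻¹ where J is a Jordan canonical form, so e^{tB} = P · e^{tJ} · P⁻¹, and e^{tJ} can be computed block-by-block.

B has Jordan form
J =
  [3, 1, 0]
  [0, 3, 1]
  [0, 0, 3]
(up to reordering of blocks).

Per-block formulas:
  For a 3×3 Jordan block J_3(3): exp(t · J_3(3)) = e^(3t)·(I + t·N + (t^2/2)·N^2), where N is the 3×3 nilpotent shift.

After assembling e^{tJ} and conjugating by P, we get:

e^{tB} =
  [2*t*exp(3*t) + exp(3*t), t^2*exp(3*t) + 5*t*exp(3*t), t^2*exp(3*t) + t*exp(3*t)]
  [-t*exp(3*t), -t^2*exp(3*t)/2 - 2*t*exp(3*t) + exp(3*t), -t^2*exp(3*t)/2]
  [t*exp(3*t), t^2*exp(3*t)/2 + 2*t*exp(3*t), t^2*exp(3*t)/2 + exp(3*t)]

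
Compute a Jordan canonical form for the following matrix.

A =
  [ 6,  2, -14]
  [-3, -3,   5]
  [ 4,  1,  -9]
J_3(-2)

The characteristic polynomial is
  det(x·I − A) = x^3 + 6*x^2 + 12*x + 8 = (x + 2)^3

Eigenvalues and multiplicities (the geometric multiplicity of λ is n − rank(A − λI), which equals the number of Jordan blocks for λ):
  λ = -2: algebraic multiplicity = 3, geometric multiplicity = 1

Determining the block sizes for each eigenvalue:
  λ = -2: one block (gm = 1), so the single block has size am = 3 → block sizes [3]

Assembling the blocks gives a Jordan form
J =
  [-2,  1,  0]
  [ 0, -2,  1]
  [ 0,  0, -2]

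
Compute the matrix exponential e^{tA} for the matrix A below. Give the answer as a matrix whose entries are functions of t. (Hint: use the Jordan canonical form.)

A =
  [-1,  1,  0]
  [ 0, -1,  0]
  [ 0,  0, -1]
e^{tA} =
  [exp(-t), t*exp(-t), 0]
  [0, exp(-t), 0]
  [0, 0, exp(-t)]

Strategy: write A = P · J · P⁻¹ where J is a Jordan canonical form, so e^{tA} = P · e^{tJ} · P⁻¹, and e^{tJ} can be computed block-by-block.

A has Jordan form
J =
  [-1,  1,  0]
  [ 0, -1,  0]
  [ 0,  0, -1]
(up to reordering of blocks).

Per-block formulas:
  For a 1×1 block at λ = -1: exp(t · [-1]) = [e^(-1t)].
  For a 2×2 Jordan block J_2(-1): exp(t · J_2(-1)) = e^(-1t)·(I + t·N), where N is the 2×2 nilpotent shift.

After assembling e^{tJ} and conjugating by P, we get:

e^{tA} =
  [exp(-t), t*exp(-t), 0]
  [0, exp(-t), 0]
  [0, 0, exp(-t)]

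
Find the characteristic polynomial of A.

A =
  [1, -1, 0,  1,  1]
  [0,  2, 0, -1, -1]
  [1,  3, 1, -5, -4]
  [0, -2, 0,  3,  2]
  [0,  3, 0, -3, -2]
x^5 - 5*x^4 + 10*x^3 - 10*x^2 + 5*x - 1

Expanding det(x·I − A) (e.g. by cofactor expansion or by noting that A is similar to its Jordan form J, which has the same characteristic polynomial as A) gives
  χ_A(x) = x^5 - 5*x^4 + 10*x^3 - 10*x^2 + 5*x - 1
which factors as (x - 1)^5. The eigenvalues (with algebraic multiplicities) are λ = 1 with multiplicity 5.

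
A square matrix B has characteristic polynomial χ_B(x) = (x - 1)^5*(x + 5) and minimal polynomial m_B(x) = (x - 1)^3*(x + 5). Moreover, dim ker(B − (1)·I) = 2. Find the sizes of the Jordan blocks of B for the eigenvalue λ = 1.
Block sizes for λ = 1: [3, 2]

Step 1 — from the characteristic polynomial, algebraic multiplicity of λ = 1 is 5. From dim ker(B − (1)·I) = 2, there are exactly 2 Jordan blocks for λ = 1.
Step 2 — from the minimal polynomial, the factor (x − 1)^3 tells us the largest block for λ = 1 has size 3.
Step 3 — with total size 5, 2 blocks, and largest block 3, the block sizes (in nonincreasing order) are [3, 2].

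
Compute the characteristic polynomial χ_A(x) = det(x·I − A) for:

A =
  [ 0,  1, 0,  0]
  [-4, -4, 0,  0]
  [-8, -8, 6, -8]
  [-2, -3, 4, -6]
x^4 + 4*x^3 - 16*x - 16

Expanding det(x·I − A) (e.g. by cofactor expansion or by noting that A is similar to its Jordan form J, which has the same characteristic polynomial as A) gives
  χ_A(x) = x^4 + 4*x^3 - 16*x - 16
which factors as (x - 2)*(x + 2)^3. The eigenvalues (with algebraic multiplicities) are λ = -2 with multiplicity 3, λ = 2 with multiplicity 1.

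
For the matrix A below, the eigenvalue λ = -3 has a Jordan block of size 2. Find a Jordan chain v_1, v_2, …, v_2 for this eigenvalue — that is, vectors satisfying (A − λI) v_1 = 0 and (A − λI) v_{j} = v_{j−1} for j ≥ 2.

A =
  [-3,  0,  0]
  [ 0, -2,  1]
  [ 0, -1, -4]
A Jordan chain for λ = -3 of length 2:
v_1 = (0, 1, -1)ᵀ
v_2 = (0, 1, 0)ᵀ

Let N = A − (-3)·I. We want v_2 with N^2 v_2 = 0 but N^1 v_2 ≠ 0; then v_{j-1} := N · v_j for j = 2, …, 2.

Pick v_2 = (0, 1, 0)ᵀ.
Then v_1 = N · v_2 = (0, 1, -1)ᵀ.

Sanity check: (A − (-3)·I) v_1 = (0, 0, 0)ᵀ = 0. ✓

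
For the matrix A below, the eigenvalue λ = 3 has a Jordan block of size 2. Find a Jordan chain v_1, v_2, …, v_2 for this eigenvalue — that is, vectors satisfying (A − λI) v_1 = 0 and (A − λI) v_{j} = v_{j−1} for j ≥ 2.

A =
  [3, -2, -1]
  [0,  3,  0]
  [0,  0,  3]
A Jordan chain for λ = 3 of length 2:
v_1 = (-2, 0, 0)ᵀ
v_2 = (0, 1, 0)ᵀ

Let N = A − (3)·I. We want v_2 with N^2 v_2 = 0 but N^1 v_2 ≠ 0; then v_{j-1} := N · v_j for j = 2, …, 2.

Pick v_2 = (0, 1, 0)ᵀ.
Then v_1 = N · v_2 = (-2, 0, 0)ᵀ.

Sanity check: (A − (3)·I) v_1 = (0, 0, 0)ᵀ = 0. ✓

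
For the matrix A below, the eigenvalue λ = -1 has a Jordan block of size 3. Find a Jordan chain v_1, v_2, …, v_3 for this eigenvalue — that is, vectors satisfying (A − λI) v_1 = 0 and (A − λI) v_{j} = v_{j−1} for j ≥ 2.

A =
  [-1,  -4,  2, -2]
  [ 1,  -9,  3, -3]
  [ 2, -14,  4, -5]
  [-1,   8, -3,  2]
A Jordan chain for λ = -1 of length 3:
v_1 = (2, 1, 1, -1)ᵀ
v_2 = (0, 1, 2, -1)ᵀ
v_3 = (1, 0, 0, 0)ᵀ

Let N = A − (-1)·I. We want v_3 with N^3 v_3 = 0 but N^2 v_3 ≠ 0; then v_{j-1} := N · v_j for j = 3, …, 2.

Pick v_3 = (1, 0, 0, 0)ᵀ.
Then v_2 = N · v_3 = (0, 1, 2, -1)ᵀ.
Then v_1 = N · v_2 = (2, 1, 1, -1)ᵀ.

Sanity check: (A − (-1)·I) v_1 = (0, 0, 0, 0)ᵀ = 0. ✓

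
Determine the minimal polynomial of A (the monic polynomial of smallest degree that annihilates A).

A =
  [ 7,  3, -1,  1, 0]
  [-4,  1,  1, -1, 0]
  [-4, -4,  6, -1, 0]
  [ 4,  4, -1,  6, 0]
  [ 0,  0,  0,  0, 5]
x^3 - 15*x^2 + 75*x - 125

The characteristic polynomial is χ_A(x) = (x - 5)^5, so the eigenvalues are known. The minimal polynomial is
  m_A(x) = Π_λ (x − λ)^{k_λ}
where k_λ is the size of the *largest* Jordan block for λ (equivalently, the smallest k with (A − λI)^k v = 0 for every generalised eigenvector v of λ).

  λ = 5: largest Jordan block has size 3, contributing (x − 5)^3

So m_A(x) = (x - 5)^3 = x^3 - 15*x^2 + 75*x - 125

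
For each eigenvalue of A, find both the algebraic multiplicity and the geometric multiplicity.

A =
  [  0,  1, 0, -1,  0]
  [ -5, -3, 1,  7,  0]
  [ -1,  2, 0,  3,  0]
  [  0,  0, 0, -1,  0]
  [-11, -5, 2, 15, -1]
λ = -1: alg = 5, geom = 3

Step 1 — factor the characteristic polynomial to read off the algebraic multiplicities:
  χ_A(x) = (x + 1)^5

Step 2 — compute geometric multiplicities via the rank-nullity identity g(λ) = n − rank(A − λI):
  rank(A − (-1)·I) = 2, so dim ker(A − (-1)·I) = n − 2 = 3

Summary:
  λ = -1: algebraic multiplicity = 5, geometric multiplicity = 3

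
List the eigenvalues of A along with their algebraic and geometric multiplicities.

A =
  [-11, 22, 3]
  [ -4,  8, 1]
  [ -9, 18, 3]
λ = 0: alg = 3, geom = 1

Step 1 — factor the characteristic polynomial to read off the algebraic multiplicities:
  χ_A(x) = x^3

Step 2 — compute geometric multiplicities via the rank-nullity identity g(λ) = n − rank(A − λI):
  rank(A − (0)·I) = 2, so dim ker(A − (0)·I) = n − 2 = 1

Summary:
  λ = 0: algebraic multiplicity = 3, geometric multiplicity = 1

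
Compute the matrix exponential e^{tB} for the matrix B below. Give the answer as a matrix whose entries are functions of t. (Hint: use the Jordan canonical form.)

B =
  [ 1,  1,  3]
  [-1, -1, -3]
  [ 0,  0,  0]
e^{tB} =
  [t + 1, t, 3*t]
  [-t, 1 - t, -3*t]
  [0, 0, 1]

Strategy: write B = P · J · P⁻¹ where J is a Jordan canonical form, so e^{tB} = P · e^{tJ} · P⁻¹, and e^{tJ} can be computed block-by-block.

B has Jordan form
J =
  [0, 1, 0]
  [0, 0, 0]
  [0, 0, 0]
(up to reordering of blocks).

Per-block formulas:
  For a 1×1 block at λ = 0: exp(t · [0]) = [e^(0t)].
  For a 2×2 Jordan block J_2(0): exp(t · J_2(0)) = e^(0t)·(I + t·N), where N is the 2×2 nilpotent shift.

After assembling e^{tJ} and conjugating by P, we get:

e^{tB} =
  [t + 1, t, 3*t]
  [-t, 1 - t, -3*t]
  [0, 0, 1]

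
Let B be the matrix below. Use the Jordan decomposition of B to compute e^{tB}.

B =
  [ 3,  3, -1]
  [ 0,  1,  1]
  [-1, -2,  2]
e^{tB} =
  [t^2*exp(2*t) + t*exp(2*t) + exp(2*t), t^2*exp(2*t) + 3*t*exp(2*t), t^2*exp(2*t) - t*exp(2*t)]
  [-t^2*exp(2*t)/2, -t^2*exp(2*t)/2 - t*exp(2*t) + exp(2*t), -t^2*exp(2*t)/2 + t*exp(2*t)]
  [-t^2*exp(2*t)/2 - t*exp(2*t), -t^2*exp(2*t)/2 - 2*t*exp(2*t), -t^2*exp(2*t)/2 + exp(2*t)]

Strategy: write B = P · J · P⁻¹ where J is a Jordan canonical form, so e^{tB} = P · e^{tJ} · P⁻¹, and e^{tJ} can be computed block-by-block.

B has Jordan form
J =
  [2, 1, 0]
  [0, 2, 1]
  [0, 0, 2]
(up to reordering of blocks).

Per-block formulas:
  For a 3×3 Jordan block J_3(2): exp(t · J_3(2)) = e^(2t)·(I + t·N + (t^2/2)·N^2), where N is the 3×3 nilpotent shift.

After assembling e^{tJ} and conjugating by P, we get:

e^{tB} =
  [t^2*exp(2*t) + t*exp(2*t) + exp(2*t), t^2*exp(2*t) + 3*t*exp(2*t), t^2*exp(2*t) - t*exp(2*t)]
  [-t^2*exp(2*t)/2, -t^2*exp(2*t)/2 - t*exp(2*t) + exp(2*t), -t^2*exp(2*t)/2 + t*exp(2*t)]
  [-t^2*exp(2*t)/2 - t*exp(2*t), -t^2*exp(2*t)/2 - 2*t*exp(2*t), -t^2*exp(2*t)/2 + exp(2*t)]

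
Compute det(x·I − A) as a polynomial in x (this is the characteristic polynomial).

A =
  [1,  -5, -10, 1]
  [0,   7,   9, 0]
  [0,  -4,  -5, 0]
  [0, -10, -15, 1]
x^4 - 4*x^3 + 6*x^2 - 4*x + 1

Expanding det(x·I − A) (e.g. by cofactor expansion or by noting that A is similar to its Jordan form J, which has the same characteristic polynomial as A) gives
  χ_A(x) = x^4 - 4*x^3 + 6*x^2 - 4*x + 1
which factors as (x - 1)^4. The eigenvalues (with algebraic multiplicities) are λ = 1 with multiplicity 4.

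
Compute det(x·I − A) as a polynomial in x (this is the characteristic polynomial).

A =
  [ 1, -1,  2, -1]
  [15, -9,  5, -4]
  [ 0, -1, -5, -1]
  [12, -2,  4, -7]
x^4 + 20*x^3 + 150*x^2 + 500*x + 625

Expanding det(x·I − A) (e.g. by cofactor expansion or by noting that A is similar to its Jordan form J, which has the same characteristic polynomial as A) gives
  χ_A(x) = x^4 + 20*x^3 + 150*x^2 + 500*x + 625
which factors as (x + 5)^4. The eigenvalues (with algebraic multiplicities) are λ = -5 with multiplicity 4.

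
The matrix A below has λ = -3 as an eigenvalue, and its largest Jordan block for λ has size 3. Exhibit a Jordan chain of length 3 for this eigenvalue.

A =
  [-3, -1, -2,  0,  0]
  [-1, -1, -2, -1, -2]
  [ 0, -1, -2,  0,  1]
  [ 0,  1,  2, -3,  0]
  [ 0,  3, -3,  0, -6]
A Jordan chain for λ = -3 of length 3:
v_1 = (1, -2, 1, -1, -3)ᵀ
v_2 = (0, -1, 0, 0, 0)ᵀ
v_3 = (1, 0, 0, 0, 0)ᵀ

Let N = A − (-3)·I. We want v_3 with N^3 v_3 = 0 but N^2 v_3 ≠ 0; then v_{j-1} := N · v_j for j = 3, …, 2.

Pick v_3 = (1, 0, 0, 0, 0)ᵀ.
Then v_2 = N · v_3 = (0, -1, 0, 0, 0)ᵀ.
Then v_1 = N · v_2 = (1, -2, 1, -1, -3)ᵀ.

Sanity check: (A − (-3)·I) v_1 = (0, 0, 0, 0, 0)ᵀ = 0. ✓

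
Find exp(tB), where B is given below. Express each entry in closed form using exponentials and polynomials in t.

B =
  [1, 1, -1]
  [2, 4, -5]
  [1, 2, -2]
e^{tB} =
  [t^2*exp(t)/2 + exp(t), t^2*exp(t)/2 + t*exp(t), -t^2*exp(t) - t*exp(t)]
  [t^2*exp(t)/2 + 2*t*exp(t), t^2*exp(t)/2 + 3*t*exp(t) + exp(t), -t^2*exp(t) - 5*t*exp(t)]
  [t^2*exp(t)/2 + t*exp(t), t^2*exp(t)/2 + 2*t*exp(t), -t^2*exp(t) - 3*t*exp(t) + exp(t)]

Strategy: write B = P · J · P⁻¹ where J is a Jordan canonical form, so e^{tB} = P · e^{tJ} · P⁻¹, and e^{tJ} can be computed block-by-block.

B has Jordan form
J =
  [1, 1, 0]
  [0, 1, 1]
  [0, 0, 1]
(up to reordering of blocks).

Per-block formulas:
  For a 3×3 Jordan block J_3(1): exp(t · J_3(1)) = e^(1t)·(I + t·N + (t^2/2)·N^2), where N is the 3×3 nilpotent shift.

After assembling e^{tJ} and conjugating by P, we get:

e^{tB} =
  [t^2*exp(t)/2 + exp(t), t^2*exp(t)/2 + t*exp(t), -t^2*exp(t) - t*exp(t)]
  [t^2*exp(t)/2 + 2*t*exp(t), t^2*exp(t)/2 + 3*t*exp(t) + exp(t), -t^2*exp(t) - 5*t*exp(t)]
  [t^2*exp(t)/2 + t*exp(t), t^2*exp(t)/2 + 2*t*exp(t), -t^2*exp(t) - 3*t*exp(t) + exp(t)]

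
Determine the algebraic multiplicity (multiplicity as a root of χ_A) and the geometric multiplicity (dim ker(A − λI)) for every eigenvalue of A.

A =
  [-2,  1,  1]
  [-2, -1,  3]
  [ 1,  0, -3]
λ = -2: alg = 3, geom = 1

Step 1 — factor the characteristic polynomial to read off the algebraic multiplicities:
  χ_A(x) = (x + 2)^3

Step 2 — compute geometric multiplicities via the rank-nullity identity g(λ) = n − rank(A − λI):
  rank(A − (-2)·I) = 2, so dim ker(A − (-2)·I) = n − 2 = 1

Summary:
  λ = -2: algebraic multiplicity = 3, geometric multiplicity = 1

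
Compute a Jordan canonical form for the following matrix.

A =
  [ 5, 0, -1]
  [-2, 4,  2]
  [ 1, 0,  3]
J_2(4) ⊕ J_1(4)

The characteristic polynomial is
  det(x·I − A) = x^3 - 12*x^2 + 48*x - 64 = (x - 4)^3

Eigenvalues and multiplicities (the geometric multiplicity of λ is n − rank(A − λI), which equals the number of Jordan blocks for λ):
  λ = 4: algebraic multiplicity = 3, geometric multiplicity = 2

Determining the block sizes for each eigenvalue:
  λ = 4: 2 blocks summing to 3 forces exactly one block of size 2 and the rest size 1 → block sizes [2, 1]

Assembling the blocks gives a Jordan form
J =
  [4, 1, 0]
  [0, 4, 0]
  [0, 0, 4]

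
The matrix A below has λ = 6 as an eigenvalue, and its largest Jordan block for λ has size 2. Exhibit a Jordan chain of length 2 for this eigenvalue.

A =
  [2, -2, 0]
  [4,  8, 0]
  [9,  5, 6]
A Jordan chain for λ = 6 of length 2:
v_1 = (0, 0, -1)ᵀ
v_2 = (1, -2, 0)ᵀ

Let N = A − (6)·I. We want v_2 with N^2 v_2 = 0 but N^1 v_2 ≠ 0; then v_{j-1} := N · v_j for j = 2, …, 2.

Pick v_2 = (1, -2, 0)ᵀ.
Then v_1 = N · v_2 = (0, 0, -1)ᵀ.

Sanity check: (A − (6)·I) v_1 = (0, 0, 0)ᵀ = 0. ✓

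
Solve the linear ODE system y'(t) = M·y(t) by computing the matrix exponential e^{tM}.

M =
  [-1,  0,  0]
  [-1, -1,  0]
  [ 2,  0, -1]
e^{tM} =
  [exp(-t), 0, 0]
  [-t*exp(-t), exp(-t), 0]
  [2*t*exp(-t), 0, exp(-t)]

Strategy: write M = P · J · P⁻¹ where J is a Jordan canonical form, so e^{tM} = P · e^{tJ} · P⁻¹, and e^{tJ} can be computed block-by-block.

M has Jordan form
J =
  [-1,  1,  0]
  [ 0, -1,  0]
  [ 0,  0, -1]
(up to reordering of blocks).

Per-block formulas:
  For a 1×1 block at λ = -1: exp(t · [-1]) = [e^(-1t)].
  For a 2×2 Jordan block J_2(-1): exp(t · J_2(-1)) = e^(-1t)·(I + t·N), where N is the 2×2 nilpotent shift.

After assembling e^{tJ} and conjugating by P, we get:

e^{tM} =
  [exp(-t), 0, 0]
  [-t*exp(-t), exp(-t), 0]
  [2*t*exp(-t), 0, exp(-t)]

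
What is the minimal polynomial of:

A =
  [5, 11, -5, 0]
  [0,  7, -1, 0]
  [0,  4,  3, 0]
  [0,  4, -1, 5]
x^3 - 15*x^2 + 75*x - 125

The characteristic polynomial is χ_A(x) = (x - 5)^4, so the eigenvalues are known. The minimal polynomial is
  m_A(x) = Π_λ (x − λ)^{k_λ}
where k_λ is the size of the *largest* Jordan block for λ (equivalently, the smallest k with (A − λI)^k v = 0 for every generalised eigenvector v of λ).

  λ = 5: largest Jordan block has size 3, contributing (x − 5)^3

So m_A(x) = (x - 5)^3 = x^3 - 15*x^2 + 75*x - 125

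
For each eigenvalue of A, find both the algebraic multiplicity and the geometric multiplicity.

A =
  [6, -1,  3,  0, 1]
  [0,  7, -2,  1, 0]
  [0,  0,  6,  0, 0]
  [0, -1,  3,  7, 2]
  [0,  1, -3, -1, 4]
λ = 6: alg = 5, geom = 2

Step 1 — factor the characteristic polynomial to read off the algebraic multiplicities:
  χ_A(x) = (x - 6)^5

Step 2 — compute geometric multiplicities via the rank-nullity identity g(λ) = n − rank(A − λI):
  rank(A − (6)·I) = 3, so dim ker(A − (6)·I) = n − 3 = 2

Summary:
  λ = 6: algebraic multiplicity = 5, geometric multiplicity = 2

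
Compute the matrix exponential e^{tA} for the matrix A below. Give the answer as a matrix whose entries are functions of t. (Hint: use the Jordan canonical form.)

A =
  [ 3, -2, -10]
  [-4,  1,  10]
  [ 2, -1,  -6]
e^{tA} =
  [4 - 3*exp(-t), -2 + 2*exp(-t), -10 + 10*exp(-t)]
  [-4 + 4*exp(-t), 2 - exp(-t), 10 - 10*exp(-t)]
  [2 - 2*exp(-t), -1 + exp(-t), -5 + 6*exp(-t)]

Strategy: write A = P · J · P⁻¹ where J is a Jordan canonical form, so e^{tA} = P · e^{tJ} · P⁻¹, and e^{tJ} can be computed block-by-block.

A has Jordan form
J =
  [-1,  0, 0]
  [ 0, -1, 0]
  [ 0,  0, 0]
(up to reordering of blocks).

Per-block formulas:
  For a 1×1 block at λ = 0: exp(t · [0]) = [e^(0t)].
  For a 1×1 block at λ = -1: exp(t · [-1]) = [e^(-1t)].

After assembling e^{tJ} and conjugating by P, we get:

e^{tA} =
  [4 - 3*exp(-t), -2 + 2*exp(-t), -10 + 10*exp(-t)]
  [-4 + 4*exp(-t), 2 - exp(-t), 10 - 10*exp(-t)]
  [2 - 2*exp(-t), -1 + exp(-t), -5 + 6*exp(-t)]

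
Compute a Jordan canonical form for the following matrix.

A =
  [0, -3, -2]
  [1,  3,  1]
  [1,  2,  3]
J_3(2)

The characteristic polynomial is
  det(x·I − A) = x^3 - 6*x^2 + 12*x - 8 = (x - 2)^3

Eigenvalues and multiplicities (the geometric multiplicity of λ is n − rank(A − λI), which equals the number of Jordan blocks for λ):
  λ = 2: algebraic multiplicity = 3, geometric multiplicity = 1

Determining the block sizes for each eigenvalue:
  λ = 2: one block (gm = 1), so the single block has size am = 3 → block sizes [3]

Assembling the blocks gives a Jordan form
J =
  [2, 1, 0]
  [0, 2, 1]
  [0, 0, 2]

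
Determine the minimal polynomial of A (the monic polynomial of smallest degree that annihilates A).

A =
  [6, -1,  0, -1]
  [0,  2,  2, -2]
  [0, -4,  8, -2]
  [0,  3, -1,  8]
x^3 - 18*x^2 + 108*x - 216

The characteristic polynomial is χ_A(x) = (x - 6)^4, so the eigenvalues are known. The minimal polynomial is
  m_A(x) = Π_λ (x − λ)^{k_λ}
where k_λ is the size of the *largest* Jordan block for λ (equivalently, the smallest k with (A − λI)^k v = 0 for every generalised eigenvector v of λ).

  λ = 6: largest Jordan block has size 3, contributing (x − 6)^3

So m_A(x) = (x - 6)^3 = x^3 - 18*x^2 + 108*x - 216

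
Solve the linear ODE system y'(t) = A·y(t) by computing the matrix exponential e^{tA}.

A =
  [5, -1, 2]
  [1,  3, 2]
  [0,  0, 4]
e^{tA} =
  [t*exp(4*t) + exp(4*t), -t*exp(4*t), 2*t*exp(4*t)]
  [t*exp(4*t), -t*exp(4*t) + exp(4*t), 2*t*exp(4*t)]
  [0, 0, exp(4*t)]

Strategy: write A = P · J · P⁻¹ where J is a Jordan canonical form, so e^{tA} = P · e^{tJ} · P⁻¹, and e^{tJ} can be computed block-by-block.

A has Jordan form
J =
  [4, 1, 0]
  [0, 4, 0]
  [0, 0, 4]
(up to reordering of blocks).

Per-block formulas:
  For a 2×2 Jordan block J_2(4): exp(t · J_2(4)) = e^(4t)·(I + t·N), where N is the 2×2 nilpotent shift.
  For a 1×1 block at λ = 4: exp(t · [4]) = [e^(4t)].

After assembling e^{tJ} and conjugating by P, we get:

e^{tA} =
  [t*exp(4*t) + exp(4*t), -t*exp(4*t), 2*t*exp(4*t)]
  [t*exp(4*t), -t*exp(4*t) + exp(4*t), 2*t*exp(4*t)]
  [0, 0, exp(4*t)]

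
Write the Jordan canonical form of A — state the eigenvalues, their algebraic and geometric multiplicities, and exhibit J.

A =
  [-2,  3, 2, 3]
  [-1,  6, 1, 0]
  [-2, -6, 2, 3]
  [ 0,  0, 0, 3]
J_1(0) ⊕ J_2(3) ⊕ J_1(3)

The characteristic polynomial is
  det(x·I − A) = x^4 - 9*x^3 + 27*x^2 - 27*x = x*(x - 3)^3

Eigenvalues and multiplicities (the geometric multiplicity of λ is n − rank(A − λI), which equals the number of Jordan blocks for λ):
  λ = 0: algebraic multiplicity = 1, geometric multiplicity = 1
  λ = 3: algebraic multiplicity = 3, geometric multiplicity = 2

Determining the block sizes for each eigenvalue:
  λ = 0: one block (gm = 1), so the single block has size am = 1 → block sizes [1]
  λ = 3: 2 blocks summing to 3 forces exactly one block of size 2 and the rest size 1 → block sizes [2, 1]

Assembling the blocks gives a Jordan form
J =
  [0, 0, 0, 0]
  [0, 3, 1, 0]
  [0, 0, 3, 0]
  [0, 0, 0, 3]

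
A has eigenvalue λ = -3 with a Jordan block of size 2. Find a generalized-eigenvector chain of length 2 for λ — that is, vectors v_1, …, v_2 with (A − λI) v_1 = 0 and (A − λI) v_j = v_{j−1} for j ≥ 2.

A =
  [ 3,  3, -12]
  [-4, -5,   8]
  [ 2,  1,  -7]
A Jordan chain for λ = -3 of length 2:
v_1 = (6, -4, 2)ᵀ
v_2 = (1, 0, 0)ᵀ

Let N = A − (-3)·I. We want v_2 with N^2 v_2 = 0 but N^1 v_2 ≠ 0; then v_{j-1} := N · v_j for j = 2, …, 2.

Pick v_2 = (1, 0, 0)ᵀ.
Then v_1 = N · v_2 = (6, -4, 2)ᵀ.

Sanity check: (A − (-3)·I) v_1 = (0, 0, 0)ᵀ = 0. ✓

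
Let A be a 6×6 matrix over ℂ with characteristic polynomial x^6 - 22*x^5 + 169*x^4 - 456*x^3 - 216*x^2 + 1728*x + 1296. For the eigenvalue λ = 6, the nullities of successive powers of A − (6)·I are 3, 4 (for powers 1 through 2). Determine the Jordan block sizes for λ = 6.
Block sizes for λ = 6: [2, 1, 1]

From the dimensions of kernels of powers, the number of Jordan blocks of size at least j is d_j − d_{j−1} where d_j = dim ker(N^j) (with d_0 = 0). Computing the differences gives [3, 1].
The number of blocks of size exactly k is (#blocks of size ≥ k) − (#blocks of size ≥ k + 1), so the partition is: 2 block(s) of size 1, 1 block(s) of size 2.
In nonincreasing order the block sizes are [2, 1, 1].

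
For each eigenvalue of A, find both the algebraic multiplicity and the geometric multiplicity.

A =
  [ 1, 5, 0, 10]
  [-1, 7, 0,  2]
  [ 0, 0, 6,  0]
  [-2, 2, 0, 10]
λ = 6: alg = 4, geom = 3

Step 1 — factor the characteristic polynomial to read off the algebraic multiplicities:
  χ_A(x) = (x - 6)^4

Step 2 — compute geometric multiplicities via the rank-nullity identity g(λ) = n − rank(A − λI):
  rank(A − (6)·I) = 1, so dim ker(A − (6)·I) = n − 1 = 3

Summary:
  λ = 6: algebraic multiplicity = 4, geometric multiplicity = 3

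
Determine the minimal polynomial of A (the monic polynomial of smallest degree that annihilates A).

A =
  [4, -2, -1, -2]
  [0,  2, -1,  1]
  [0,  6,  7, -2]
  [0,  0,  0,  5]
x^2 - 9*x + 20

The characteristic polynomial is χ_A(x) = (x - 5)^2*(x - 4)^2, so the eigenvalues are known. The minimal polynomial is
  m_A(x) = Π_λ (x − λ)^{k_λ}
where k_λ is the size of the *largest* Jordan block for λ (equivalently, the smallest k with (A − λI)^k v = 0 for every generalised eigenvector v of λ).

  λ = 4: largest Jordan block has size 1, contributing (x − 4)
  λ = 5: largest Jordan block has size 1, contributing (x − 5)

So m_A(x) = (x - 5)*(x - 4) = x^2 - 9*x + 20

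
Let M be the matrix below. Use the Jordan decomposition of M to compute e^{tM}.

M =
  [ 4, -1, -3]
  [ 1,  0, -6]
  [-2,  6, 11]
e^{tM} =
  [3*t^2*exp(5*t) - t*exp(5*t) + exp(5*t), -6*t^2*exp(5*t) - t*exp(5*t), -9*t^2*exp(5*t)/2 - 3*t*exp(5*t)]
  [3*t^2*exp(5*t) + t*exp(5*t), -6*t^2*exp(5*t) - 5*t*exp(5*t) + exp(5*t), -9*t^2*exp(5*t)/2 - 6*t*exp(5*t)]
  [-2*t^2*exp(5*t) - 2*t*exp(5*t), 4*t^2*exp(5*t) + 6*t*exp(5*t), 3*t^2*exp(5*t) + 6*t*exp(5*t) + exp(5*t)]

Strategy: write M = P · J · P⁻¹ where J is a Jordan canonical form, so e^{tM} = P · e^{tJ} · P⁻¹, and e^{tJ} can be computed block-by-block.

M has Jordan form
J =
  [5, 1, 0]
  [0, 5, 1]
  [0, 0, 5]
(up to reordering of blocks).

Per-block formulas:
  For a 3×3 Jordan block J_3(5): exp(t · J_3(5)) = e^(5t)·(I + t·N + (t^2/2)·N^2), where N is the 3×3 nilpotent shift.

After assembling e^{tJ} and conjugating by P, we get:

e^{tM} =
  [3*t^2*exp(5*t) - t*exp(5*t) + exp(5*t), -6*t^2*exp(5*t) - t*exp(5*t), -9*t^2*exp(5*t)/2 - 3*t*exp(5*t)]
  [3*t^2*exp(5*t) + t*exp(5*t), -6*t^2*exp(5*t) - 5*t*exp(5*t) + exp(5*t), -9*t^2*exp(5*t)/2 - 6*t*exp(5*t)]
  [-2*t^2*exp(5*t) - 2*t*exp(5*t), 4*t^2*exp(5*t) + 6*t*exp(5*t), 3*t^2*exp(5*t) + 6*t*exp(5*t) + exp(5*t)]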